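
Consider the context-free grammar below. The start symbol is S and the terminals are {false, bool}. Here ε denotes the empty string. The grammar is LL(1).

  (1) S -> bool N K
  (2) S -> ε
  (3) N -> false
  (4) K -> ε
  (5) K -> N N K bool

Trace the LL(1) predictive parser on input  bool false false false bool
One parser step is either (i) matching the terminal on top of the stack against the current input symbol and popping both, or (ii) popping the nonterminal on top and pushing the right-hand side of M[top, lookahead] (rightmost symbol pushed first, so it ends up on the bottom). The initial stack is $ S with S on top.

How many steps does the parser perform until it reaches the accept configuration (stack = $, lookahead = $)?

11

step 1: stack=$ S  input=bool false false false bool $  — expand S -> bool N K
step 2: stack=$ K N bool  input=bool false false false bool $  — match bool
step 3: stack=$ K N  input=false false false bool $  — expand N -> false
step 4: stack=$ K false  input=false false false bool $  — match false
step 5: stack=$ K  input=false false bool $  — expand K -> N N K bool
step 6: stack=$ bool K N N  input=false false bool $  — expand N -> false
step 7: stack=$ bool K N false  input=false false bool $  — match false
step 8: stack=$ bool K N  input=false bool $  — expand N -> false
step 9: stack=$ bool K false  input=false bool $  — match false
step 10: stack=$ bool K  input=bool $  — expand K -> ε
step 11: stack=$ bool  input=bool $  — match bool
Accept reached after 11 steps.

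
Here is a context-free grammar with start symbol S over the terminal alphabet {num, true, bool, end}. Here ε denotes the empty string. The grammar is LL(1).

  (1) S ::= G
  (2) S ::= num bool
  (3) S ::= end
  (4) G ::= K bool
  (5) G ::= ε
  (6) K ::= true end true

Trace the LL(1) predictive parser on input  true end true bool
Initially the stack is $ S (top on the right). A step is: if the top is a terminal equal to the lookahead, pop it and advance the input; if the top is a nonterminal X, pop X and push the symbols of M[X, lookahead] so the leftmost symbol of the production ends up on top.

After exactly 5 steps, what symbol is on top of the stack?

true

step 1: stack=$ S  input=true end true bool $  — expand S ::= G
step 2: stack=$ G  input=true end true bool $  — expand G ::= K bool
step 3: stack=$ bool K  input=true end true bool $  — expand K ::= true end true
step 4: stack=$ bool true end true  input=true end true bool $  — match true
step 5: stack=$ bool true end  input=end true bool $  — match end
Stack after step 5: $ bool true (top = true).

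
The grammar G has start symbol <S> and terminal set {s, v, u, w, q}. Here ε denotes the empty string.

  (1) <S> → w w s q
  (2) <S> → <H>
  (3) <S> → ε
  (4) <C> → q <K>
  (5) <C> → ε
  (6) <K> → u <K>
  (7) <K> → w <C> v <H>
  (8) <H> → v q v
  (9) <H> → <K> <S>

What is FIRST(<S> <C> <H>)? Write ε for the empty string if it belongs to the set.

{q, u, v, w}

FIRST(<C>): from <C>→q <K> we get {q}; from <C>→ε we get {ε}. So FIRST(<C>) = {ε, q}.
FIRST(<K>): from <K>→u <K> we get {u}; from <K>→w <C> v <H> we get {w}. So FIRST(<K>) = {u, w}.
FIRST(<H>): from <H>→v q v we get {v}; from <H>→<K> <S> we get {u, w}. So FIRST(<H>) = {u, v, w}.
FIRST(<S>): from <S>→w w s q we get {w}; from <S>→<H> we get {u, v, w}; from <S>→ε we get {ε}. So FIRST(<S>) = {ε, u, v, w}.
FIRST(<S> <C> <H>): take FIRST of each symbol in turn, carrying on past any symbol whose FIRST contains ε; result {q, u, v, w}.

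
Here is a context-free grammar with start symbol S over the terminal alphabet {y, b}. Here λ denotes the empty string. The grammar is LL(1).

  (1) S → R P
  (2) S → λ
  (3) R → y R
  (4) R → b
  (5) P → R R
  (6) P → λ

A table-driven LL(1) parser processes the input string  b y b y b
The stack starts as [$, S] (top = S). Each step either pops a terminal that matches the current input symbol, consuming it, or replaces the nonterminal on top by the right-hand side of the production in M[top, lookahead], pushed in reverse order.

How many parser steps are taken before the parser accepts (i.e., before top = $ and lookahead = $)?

12

      Stack    Input        Action
   1  $ S      b y b y b $  expand S → R P
   2  $ P R    b y b y b $  expand R → b
   3  $ P b    b y b y b $  match b
   4  $ P      y b y b $    expand P → R R
   5  $ R R    y b y b $    expand R → y R
   6  $ R R y  y b y b $    match y
   7  $ R R    b y b $      expand R → b
   8  $ R b    b y b $      match b
   9  $ R      y b $        expand R → y R
  10  $ R y    y b $        match y
  11  $ R      b $          expand R → b
  12  $ b      b $          match b
Accept reached after 12 steps.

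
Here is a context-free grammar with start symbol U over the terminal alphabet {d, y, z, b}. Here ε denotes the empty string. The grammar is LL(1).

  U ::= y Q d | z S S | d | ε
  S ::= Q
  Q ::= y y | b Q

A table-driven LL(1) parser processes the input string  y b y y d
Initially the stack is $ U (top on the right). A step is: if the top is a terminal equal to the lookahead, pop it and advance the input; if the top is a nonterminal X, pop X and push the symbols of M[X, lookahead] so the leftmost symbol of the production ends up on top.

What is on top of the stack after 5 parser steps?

y

step 1: stack=$ U  input=y b y y d $  — expand U ::= y Q d
step 2: stack=$ d Q y  input=y b y y d $  — match y
step 3: stack=$ d Q  input=b y y d $  — expand Q ::= b Q
step 4: stack=$ d Q b  input=b y y d $  — match b
step 5: stack=$ d Q  input=y y d $  — expand Q ::= y y
Stack after step 5: $ d y y (top = y).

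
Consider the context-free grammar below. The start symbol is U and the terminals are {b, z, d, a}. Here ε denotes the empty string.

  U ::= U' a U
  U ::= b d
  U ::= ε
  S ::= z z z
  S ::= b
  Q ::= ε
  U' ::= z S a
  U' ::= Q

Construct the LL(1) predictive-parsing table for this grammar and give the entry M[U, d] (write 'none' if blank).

FIRST(S) = {b, z}
FIRST(Q) = {ε}
FIRST(U') = {ε, z}  (via Q)
FIRST(U) = {ε, a, b, z}  (via U' a U)
FOLLOW(U) includes $ since U is the start symbol.
FOLLOW(U): in U::=U' a U, the suffix after U is empty (adds nothing new). Thus FOLLOW(U) = {$}.
For U ::= U' a U: FIRST(U' a U) = {a, z}, so it goes in M[U, t] for t ∈ {a, z}.
For U ::= b d: FIRST(b d) = {b}, so it goes in M[U, t] for t ∈ {b}.
For U ::= ε: FIRST(ε) = {ε}, so it goes in M[U, t] for t ∈ {}; since ε ∈ FIRST, also for every t ∈ FOLLOW(U) = {$}.
None of these place a production in M[U, d].

none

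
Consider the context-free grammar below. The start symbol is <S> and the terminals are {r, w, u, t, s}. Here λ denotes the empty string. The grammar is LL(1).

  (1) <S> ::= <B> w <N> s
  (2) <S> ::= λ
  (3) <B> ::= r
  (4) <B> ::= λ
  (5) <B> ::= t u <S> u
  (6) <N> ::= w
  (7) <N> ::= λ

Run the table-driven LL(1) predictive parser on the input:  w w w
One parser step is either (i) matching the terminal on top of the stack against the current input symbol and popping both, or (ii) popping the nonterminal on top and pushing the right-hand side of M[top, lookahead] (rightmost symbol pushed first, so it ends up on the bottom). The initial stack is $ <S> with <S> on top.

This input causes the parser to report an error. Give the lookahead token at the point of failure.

w

     Stack          Input    Action
  1  $ <S>          w w w $  expand <S> ::= <B> w <N> s
  2  $ s <N> w <B>  w w w $  expand <B> ::= λ
  3  $ s <N> w      w w w $  match w
  4  $ s <N>        w w $    expand <N> ::= w
  5  $ s w          w w $    match w
  6  $ s            w $      error: top is terminal s but lookahead is w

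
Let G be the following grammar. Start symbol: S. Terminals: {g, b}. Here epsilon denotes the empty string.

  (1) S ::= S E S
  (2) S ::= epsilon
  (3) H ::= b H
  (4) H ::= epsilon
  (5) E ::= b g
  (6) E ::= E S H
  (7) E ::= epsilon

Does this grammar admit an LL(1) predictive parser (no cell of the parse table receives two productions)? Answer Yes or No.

No

FIRST(S) = {epsilon, b}
FIRST(H) = {epsilon, b}
FIRST(E) = {epsilon, b}
FOLLOW(S) = {$, b}
FOLLOW(H) = {$, b}
FOLLOW(E) = {$, b}
Cell M[E, $] receives both E ::= E S H and E ::= epsilon — the grammar is not LL(1).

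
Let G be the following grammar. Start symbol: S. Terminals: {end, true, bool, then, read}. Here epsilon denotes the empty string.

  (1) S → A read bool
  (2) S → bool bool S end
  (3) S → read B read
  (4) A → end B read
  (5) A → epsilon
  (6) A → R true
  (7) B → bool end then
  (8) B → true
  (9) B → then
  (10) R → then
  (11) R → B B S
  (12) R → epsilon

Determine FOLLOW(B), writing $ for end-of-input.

{bool, end, read, then, true}

FIRST(B) = {bool, then, true}
FIRST(R) = {epsilon, bool, then, true}  (via B B S)
FIRST(A) = {epsilon, bool, end, then, true}  (via R true)
FIRST(S) = {bool, end, read, then, true}  (via A read bool)
FOLLOW(S) includes $ since S is the start symbol.
FOLLOW(A): in S→A read bool, A is followed by read bool with FIRST {read}. Thus FOLLOW(A) = {read}.
FOLLOW(B): in S→read B read, B is followed by read with FIRST {read}; in A→end B read, B is followed by read with FIRST {read}; in R→B B S (occurrence 1), B is followed by B S with FIRST {bool, then, true}; in R→B B S (occurrence 2), B is followed by S with FIRST {bool, end, read, then, true}. Thus FOLLOW(B) = {bool, end, read, then, true}.
FOLLOW(R): in A→R true, R is followed by true with FIRST {true}. Thus FOLLOW(R) = {true}.
FOLLOW(S): in S→bool bool S end, S is followed by end with FIRST {end}; in R→B B S, the suffix after S is empty, so FOLLOW(S) ⊇ FOLLOW(R) = {true}. Thus FOLLOW(S) = {$, end, true}.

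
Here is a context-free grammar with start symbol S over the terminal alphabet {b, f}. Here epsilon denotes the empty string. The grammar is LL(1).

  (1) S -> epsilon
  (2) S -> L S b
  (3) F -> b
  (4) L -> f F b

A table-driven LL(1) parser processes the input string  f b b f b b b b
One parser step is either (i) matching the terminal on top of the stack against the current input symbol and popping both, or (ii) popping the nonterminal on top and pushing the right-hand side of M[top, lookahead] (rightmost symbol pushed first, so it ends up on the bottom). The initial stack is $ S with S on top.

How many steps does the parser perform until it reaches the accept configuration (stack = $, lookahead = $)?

      Stack          Input              Action
   1  $ S            f b b f b b b b $  expand S -> L S b
   2  $ b S L        f b b f b b b b $  expand L -> f F b
   3  $ b S b F f    f b b f b b b b $  match f
   4  $ b S b F      b b f b b b b $    expand F -> b
   5  $ b S b b      b b f b b b b $    match b
   6  $ b S b        b f b b b b $      match b
   7  $ b S          f b b b b $        expand S -> L S b
   8  $ b b S L      f b b b b $        expand L -> f F b
   9  $ b b S b F f  f b b b b $        match f
  10  $ b b S b F    b b b b $          expand F -> b
  11  $ b b S b b    b b b b $          match b
  12  $ b b S b      b b b $            match b
  13  $ b b S        b b $              expand S -> epsilon
  14  $ b b          b b $              match b
  15  $ b            b $                match b
Accept reached after 15 steps.

15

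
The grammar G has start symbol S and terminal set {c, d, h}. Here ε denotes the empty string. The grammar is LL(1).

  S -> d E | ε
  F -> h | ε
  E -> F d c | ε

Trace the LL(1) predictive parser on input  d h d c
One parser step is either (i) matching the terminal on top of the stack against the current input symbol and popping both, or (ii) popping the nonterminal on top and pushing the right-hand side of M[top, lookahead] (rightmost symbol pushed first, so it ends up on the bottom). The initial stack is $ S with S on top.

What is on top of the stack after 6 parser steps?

c

     Stack    Input      Action
  1  $ S      d h d c $  expand S -> d E
  2  $ E d    d h d c $  match d
  3  $ E      h d c $    expand E -> F d c
  4  $ c d F  h d c $    expand F -> h
  5  $ c d h  h d c $    match h
  6  $ c d    d c $      match d
Stack after step 6: $ c (top = c).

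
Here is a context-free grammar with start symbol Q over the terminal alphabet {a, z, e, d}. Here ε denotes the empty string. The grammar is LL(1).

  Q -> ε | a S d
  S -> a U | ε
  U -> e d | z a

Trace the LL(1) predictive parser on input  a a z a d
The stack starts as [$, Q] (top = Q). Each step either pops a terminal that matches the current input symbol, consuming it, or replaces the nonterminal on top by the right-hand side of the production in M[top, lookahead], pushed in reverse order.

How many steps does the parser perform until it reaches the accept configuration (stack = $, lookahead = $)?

     Stack    Input        Action
  1  $ Q      a a z a d $  expand Q -> a S d
  2  $ d S a  a a z a d $  match a
  3  $ d S    a z a d $    expand S -> a U
  4  $ d U a  a z a d $    match a
  5  $ d U    z a d $      expand U -> z a
  6  $ d a z  z a d $      match z
  7  $ d a    a d $        match a
  8  $ d      d $          match d
Accept reached after 8 steps.

8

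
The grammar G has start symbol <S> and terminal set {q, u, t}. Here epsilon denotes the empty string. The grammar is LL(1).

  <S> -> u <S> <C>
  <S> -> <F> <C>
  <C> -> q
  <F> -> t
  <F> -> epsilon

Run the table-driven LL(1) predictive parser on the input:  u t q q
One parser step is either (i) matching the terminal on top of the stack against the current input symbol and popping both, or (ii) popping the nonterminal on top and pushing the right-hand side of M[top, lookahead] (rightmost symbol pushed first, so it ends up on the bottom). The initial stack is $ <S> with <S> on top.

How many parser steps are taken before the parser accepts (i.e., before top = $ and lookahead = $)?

9

step 1: stack=$ <S>  input=u t q q $  — expand <S> -> u <S> <C>
step 2: stack=$ <C> <S> u  input=u t q q $  — match u
step 3: stack=$ <C> <S>  input=t q q $  — expand <S> -> <F> <C>
step 4: stack=$ <C> <C> <F>  input=t q q $  — expand <F> -> t
step 5: stack=$ <C> <C> t  input=t q q $  — match t
step 6: stack=$ <C> <C>  input=q q $  — expand <C> -> q
step 7: stack=$ <C> q  input=q q $  — match q
step 8: stack=$ <C>  input=q $  — expand <C> -> q
step 9: stack=$ q  input=q $  — match q
Accept reached after 9 steps.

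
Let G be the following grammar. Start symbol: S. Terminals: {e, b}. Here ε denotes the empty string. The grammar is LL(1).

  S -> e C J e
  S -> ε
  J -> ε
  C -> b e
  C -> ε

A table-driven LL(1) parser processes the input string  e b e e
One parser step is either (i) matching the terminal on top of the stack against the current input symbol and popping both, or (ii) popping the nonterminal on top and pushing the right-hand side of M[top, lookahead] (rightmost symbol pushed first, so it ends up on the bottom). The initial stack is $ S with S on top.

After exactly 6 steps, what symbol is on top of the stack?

e

     Stack      Input      Action
  1  $ S        e b e e $  expand S -> e C J e
  2  $ e J C e  e b e e $  match e
  3  $ e J C    b e e $    expand C -> b e
  4  $ e J e b  b e e $    match b
  5  $ e J e    e e $      match e
  6  $ e J      e $        expand J -> ε
Stack after step 6: $ e (top = e).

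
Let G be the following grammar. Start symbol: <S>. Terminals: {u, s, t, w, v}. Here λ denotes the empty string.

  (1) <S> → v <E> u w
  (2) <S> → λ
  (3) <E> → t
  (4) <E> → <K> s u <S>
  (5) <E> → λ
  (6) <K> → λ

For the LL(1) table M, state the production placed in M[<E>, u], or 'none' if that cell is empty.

FIRST(<S>): from <S>→v <E> u w we get {v}; from <S>→λ we get {λ}. So FIRST(<S>) = {λ, v}.
FIRST(<K>): from <K>→λ we get {λ}. So FIRST(<K>) = {λ}.
FIRST(<E>): from <E>→t we get {t}; from <E>→<K> s u <S> we get {s}; from <E>→λ we get {λ}. So FIRST(<E>) = {λ, s, t}.
FOLLOW(<S>) includes $ since <S> is the start symbol.
FOLLOW(<E>): in <S>→v <E> u w, <E> is followed by u w with FIRST {u}. Thus FOLLOW(<E>) = {u}.
For <E> → t: FIRST(t) = {t}, so it goes in M[<E>, t] for t ∈ {t}.
For <E> → <K> s u <S>: FIRST(<K> s u <S>) = {s}, so it goes in M[<E>, t] for t ∈ {s}.
For <E> → λ: FIRST(λ) = {λ}, so it goes in M[<E>, t] for t ∈ {}; since λ ∈ FIRST, also for every t ∈ FOLLOW(<E>) = {u}.

<E> → λ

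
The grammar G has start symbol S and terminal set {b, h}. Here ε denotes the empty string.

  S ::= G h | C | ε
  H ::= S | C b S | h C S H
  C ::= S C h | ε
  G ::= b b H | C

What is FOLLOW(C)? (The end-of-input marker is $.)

FIRST(S) = {ε, b, h}  (via G h, C)
FIRST(C) = {ε, b, h}  (via S C h)
FIRST(H) = {ε, b, h}  (via S, C b S)
FIRST(G) = {ε, b, h}  (via C)
FOLLOW(S) includes $ since S is the start symbol.
FOLLOW(G): in S::=G h, G is followed by h with FIRST {h}. Thus FOLLOW(G) = {h}.
FOLLOW(H): in H::=h C S H, the suffix after H is empty (adds nothing new); in G::=b b H, the suffix after H is empty, so FOLLOW(H) ⊇ FOLLOW(G) = {h}. Thus FOLLOW(H) = {h}.
FOLLOW(S): in H::=S, the suffix after S is empty, so FOLLOW(S) ⊇ FOLLOW(H) = {h}; in H::=C b S, the suffix after S is empty, so FOLLOW(S) ⊇ FOLLOW(H) = {h}; in H::=h C S H, S is followed by H with FIRST {ε, b, h}; in H::=h C S H, the suffix after S is nullable, so FOLLOW(S) ⊇ FOLLOW(H) = {h}; in C::=S C h, S is followed by C h with FIRST {b, h}. Thus FOLLOW(S) = {$, b, h}.
FOLLOW(C): in S::=C, the suffix after C is empty, so FOLLOW(C) ⊇ FOLLOW(S) = {$, b, h}; in H::=C b S, C is followed by b S with FIRST {b}; in H::=h C S H, C is followed by S H with FIRST {ε, b, h}; in H::=h C S H, the suffix after C is nullable, so FOLLOW(C) ⊇ FOLLOW(H) = {h}; in C::=S C h, C is followed by h with FIRST {h}; in G::=C, the suffix after C is empty, so FOLLOW(C) ⊇ FOLLOW(G) = {h}. Thus FOLLOW(C) = {$, b, h}.

{$, b, h}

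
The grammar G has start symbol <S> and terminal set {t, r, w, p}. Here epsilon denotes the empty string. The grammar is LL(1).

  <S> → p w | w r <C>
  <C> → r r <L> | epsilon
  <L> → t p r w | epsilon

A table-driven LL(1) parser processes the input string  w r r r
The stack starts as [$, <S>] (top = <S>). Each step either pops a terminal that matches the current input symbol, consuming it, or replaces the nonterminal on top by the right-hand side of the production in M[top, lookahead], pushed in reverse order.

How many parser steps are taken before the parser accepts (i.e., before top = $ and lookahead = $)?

     Stack      Input      Action
  1  $ <S>      w r r r $  expand <S> → w r <C>
  2  $ <C> r w  w r r r $  match w
  3  $ <C> r    r r r $    match r
  4  $ <C>      r r $      expand <C> → r r <L>
  5  $ <L> r r  r r $      match r
  6  $ <L> r    r $        match r
  7  $ <L>      $          expand <L> → epsilon
Accept reached after 7 steps.

7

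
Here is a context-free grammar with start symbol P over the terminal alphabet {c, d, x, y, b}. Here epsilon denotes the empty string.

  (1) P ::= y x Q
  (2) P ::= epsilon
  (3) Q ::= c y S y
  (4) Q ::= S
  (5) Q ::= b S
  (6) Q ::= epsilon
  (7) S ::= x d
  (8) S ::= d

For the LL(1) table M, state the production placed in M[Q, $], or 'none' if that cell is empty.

FIRST(P): from P::=y x Q we get {y}; from P::=epsilon we get {epsilon}. So FIRST(P) = {epsilon, y}.
FIRST(S): from S::=x d we get {x}; from S::=d we get {d}. So FIRST(S) = {d, x}.
FIRST(Q): from Q::=c y S y we get {c}; from Q::=S we get {d, x}; from Q::=b S we get {b}; from Q::=epsilon we get {epsilon}. So FIRST(Q) = {epsilon, b, c, d, x}.
FOLLOW(P) includes $ since P is the start symbol.
FOLLOW(P): P appears on no right-hand side. Thus FOLLOW(P) = {$}.
FOLLOW(Q): in P::=y x Q, the suffix after Q is empty, so FOLLOW(Q) ⊇ FOLLOW(P) = {$}. Thus FOLLOW(Q) = {$}.
For Q ::= c y S y: FIRST(c y S y) = {c}, so it goes in M[Q, t] for t ∈ {c}.
For Q ::= S: FIRST(S) = {d, x}, so it goes in M[Q, t] for t ∈ {d, x}.
For Q ::= b S: FIRST(b S) = {b}, so it goes in M[Q, t] for t ∈ {b}.
For Q ::= epsilon: FIRST(epsilon) = {epsilon}, so it goes in M[Q, t] for t ∈ {}; since epsilon ∈ FIRST, also for every t ∈ FOLLOW(Q) = {$}.

Q ::= epsilon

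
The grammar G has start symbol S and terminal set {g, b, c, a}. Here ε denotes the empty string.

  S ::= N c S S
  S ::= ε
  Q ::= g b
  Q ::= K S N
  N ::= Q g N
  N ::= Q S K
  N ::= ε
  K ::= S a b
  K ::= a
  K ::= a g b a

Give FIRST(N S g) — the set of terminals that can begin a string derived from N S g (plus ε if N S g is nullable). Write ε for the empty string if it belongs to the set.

{a, c, g}

FIRST(S): from S::=N c S S we get {a, c, g}; from S::=ε we get {ε}. So FIRST(S) = {ε, a, c, g}.
FIRST(K): from K::=S a b we get {a, c, g}; from K::=a we get {a}; from K::=a g b a we get {a}. So FIRST(K) = {a, c, g}.
FIRST(Q): from Q::=g b we get {g}; from Q::=K S N we get {a, c, g}. So FIRST(Q) = {a, c, g}.
FIRST(N): from N::=Q g N we get {a, c, g}; from N::=Q S K we get {a, c, g}; from N::=ε we get {ε}. So FIRST(N) = {ε, a, c, g}.
FIRST(N S g): take FIRST of each symbol in turn, carrying on past any symbol whose FIRST contains ε; result {a, c, g}.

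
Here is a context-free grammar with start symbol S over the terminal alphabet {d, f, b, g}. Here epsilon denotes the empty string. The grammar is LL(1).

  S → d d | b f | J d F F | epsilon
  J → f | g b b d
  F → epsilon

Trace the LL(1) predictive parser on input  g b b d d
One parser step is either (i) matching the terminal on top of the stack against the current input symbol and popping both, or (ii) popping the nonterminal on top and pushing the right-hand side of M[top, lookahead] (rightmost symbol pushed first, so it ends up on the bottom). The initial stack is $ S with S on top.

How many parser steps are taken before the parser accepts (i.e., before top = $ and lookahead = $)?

     Stack            Input        Action
  1  $ S              g b b d d $  expand S → J d F F
  2  $ F F d J        g b b d d $  expand J → g b b d
  3  $ F F d d b b g  g b b d d $  match g
  4  $ F F d d b b    b b d d $    match b
  5  $ F F d d b      b d d $      match b
  6  $ F F d d        d d $        match d
  7  $ F F d          d $          match d
  8  $ F F            $            expand F → epsilon
  9  $ F              $            expand F → epsilon
Accept reached after 9 steps.

9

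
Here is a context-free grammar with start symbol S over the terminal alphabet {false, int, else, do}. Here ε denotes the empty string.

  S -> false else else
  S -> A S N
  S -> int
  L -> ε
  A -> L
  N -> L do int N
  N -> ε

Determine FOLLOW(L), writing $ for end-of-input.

{do, false, int}

FIRST(L) = {ε}
FIRST(A) = {ε}  (via L)
FIRST(N) = {ε, do}  (via L do int N)
FIRST(S) = {false, int}  (via A S N)
FOLLOW(S) includes $ since S is the start symbol.
FOLLOW(S): in S->A S N, S is followed by N with FIRST {ε, do}; in S->A S N, the suffix after S is nullable (adds nothing new). Thus FOLLOW(S) = {$, do}.
FOLLOW(A): in S->A S N, A is followed by S N with FIRST {false, int}. Thus FOLLOW(A) = {false, int}.
FOLLOW(L): in A->L, the suffix after L is empty, so FOLLOW(L) ⊇ FOLLOW(A) = {false, int}; in N->L do int N, L is followed by do int N with FIRST {do}. Thus FOLLOW(L) = {do, false, int}.
FOLLOW(N): in S->A S N, the suffix after N is empty, so FOLLOW(N) ⊇ FOLLOW(S) = {$, do}; in N->L do int N, the suffix after N is empty (adds nothing new). Thus FOLLOW(N) = {$, do}.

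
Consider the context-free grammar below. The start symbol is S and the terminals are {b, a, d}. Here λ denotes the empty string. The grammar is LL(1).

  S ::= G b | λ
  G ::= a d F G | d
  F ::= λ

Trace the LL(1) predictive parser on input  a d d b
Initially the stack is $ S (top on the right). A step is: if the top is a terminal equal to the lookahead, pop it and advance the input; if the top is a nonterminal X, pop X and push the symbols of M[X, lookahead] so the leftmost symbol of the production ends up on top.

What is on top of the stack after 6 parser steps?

d

     Stack        Input      Action
  1  $ S          a d d b $  expand S ::= G b
  2  $ b G        a d d b $  expand G ::= a d F G
  3  $ b G F d a  a d d b $  match a
  4  $ b G F d    d d b $    match d
  5  $ b G F      d b $      expand F ::= λ
  6  $ b G        d b $      expand G ::= d
Stack after step 6: $ b d (top = d).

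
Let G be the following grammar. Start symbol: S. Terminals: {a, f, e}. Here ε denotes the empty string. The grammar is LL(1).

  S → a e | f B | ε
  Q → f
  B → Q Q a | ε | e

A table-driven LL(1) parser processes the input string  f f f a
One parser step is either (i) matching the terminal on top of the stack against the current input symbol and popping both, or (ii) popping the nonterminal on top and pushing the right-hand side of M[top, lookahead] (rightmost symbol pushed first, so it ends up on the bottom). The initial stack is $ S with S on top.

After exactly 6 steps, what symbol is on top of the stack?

     Stack    Input      Action
  1  $ S      f f f a $  expand S → f B
  2  $ B f    f f f a $  match f
  3  $ B      f f a $    expand B → Q Q a
  4  $ a Q Q  f f a $    expand Q → f
  5  $ a Q f  f f a $    match f
  6  $ a Q    f a $      expand Q → f
Stack after step 6: $ a f (top = f).

f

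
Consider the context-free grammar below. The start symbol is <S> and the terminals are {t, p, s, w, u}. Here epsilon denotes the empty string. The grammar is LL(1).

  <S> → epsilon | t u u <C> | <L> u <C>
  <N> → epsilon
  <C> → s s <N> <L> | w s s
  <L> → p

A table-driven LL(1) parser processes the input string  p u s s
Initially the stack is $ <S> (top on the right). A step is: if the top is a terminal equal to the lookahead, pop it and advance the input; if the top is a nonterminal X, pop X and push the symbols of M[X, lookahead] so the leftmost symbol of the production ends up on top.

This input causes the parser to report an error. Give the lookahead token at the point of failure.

     Stack          Input      Action
  1  $ <S>          p u s s $  expand <S> → <L> u <C>
  2  $ <C> u <L>    p u s s $  expand <L> → p
  3  $ <C> u p      p u s s $  match p
  4  $ <C> u        u s s $    match u
  5  $ <C>          s s $      expand <C> → s s <N> <L>
  6  $ <L> <N> s s  s s $      match s
  7  $ <L> <N> s    s $        match s
  8  $ <L> <N>      $          error: M[<N>, $] is empty

$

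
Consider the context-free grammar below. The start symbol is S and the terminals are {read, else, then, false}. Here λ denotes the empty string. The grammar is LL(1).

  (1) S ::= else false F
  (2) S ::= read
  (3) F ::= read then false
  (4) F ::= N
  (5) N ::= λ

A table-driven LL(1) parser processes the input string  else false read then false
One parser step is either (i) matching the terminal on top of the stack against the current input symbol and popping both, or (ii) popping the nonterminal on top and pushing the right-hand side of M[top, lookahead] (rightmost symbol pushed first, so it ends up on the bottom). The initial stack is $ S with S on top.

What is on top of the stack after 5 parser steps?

     Stack              Input                         Action
  1  $ S                else false read then false $  expand S ::= else false F
  2  $ F false else     else false read then false $  match else
  3  $ F false          false read then false $       match false
  4  $ F                read then false $             expand F ::= read then false
  5  $ false then read  read then false $             match read
Stack after step 5: $ false then (top = then).

then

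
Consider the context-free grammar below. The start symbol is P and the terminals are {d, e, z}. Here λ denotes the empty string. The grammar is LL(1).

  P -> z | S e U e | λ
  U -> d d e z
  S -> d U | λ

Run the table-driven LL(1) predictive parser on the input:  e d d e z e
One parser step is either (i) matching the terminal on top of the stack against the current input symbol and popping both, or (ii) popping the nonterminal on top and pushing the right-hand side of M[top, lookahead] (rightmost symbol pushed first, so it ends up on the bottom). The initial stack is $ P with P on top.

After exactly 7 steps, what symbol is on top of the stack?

step 1: stack=$ P  input=e d d e z e $  — expand P -> S e U e
step 2: stack=$ e U e S  input=e d d e z e $  — expand S -> λ
step 3: stack=$ e U e  input=e d d e z e $  — match e
step 4: stack=$ e U  input=d d e z e $  — expand U -> d d e z
step 5: stack=$ e z e d d  input=d d e z e $  — match d
step 6: stack=$ e z e d  input=d e z e $  — match d
step 7: stack=$ e z e  input=e z e $  — match e
Stack after step 7: $ e z (top = z).

z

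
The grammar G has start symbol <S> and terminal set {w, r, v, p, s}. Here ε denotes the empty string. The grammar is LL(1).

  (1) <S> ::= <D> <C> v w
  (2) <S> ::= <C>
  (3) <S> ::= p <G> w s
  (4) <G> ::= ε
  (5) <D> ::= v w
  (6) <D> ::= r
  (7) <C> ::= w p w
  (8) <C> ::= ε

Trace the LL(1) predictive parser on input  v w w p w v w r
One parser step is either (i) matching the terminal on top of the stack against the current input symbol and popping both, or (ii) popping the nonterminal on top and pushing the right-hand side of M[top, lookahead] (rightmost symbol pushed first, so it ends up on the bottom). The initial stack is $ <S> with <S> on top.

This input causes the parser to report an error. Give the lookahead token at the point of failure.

step 1: stack=$ <S>  input=v w w p w v w r $  — expand <S> ::= <D> <C> v w
step 2: stack=$ w v <C> <D>  input=v w w p w v w r $  — expand <D> ::= v w
step 3: stack=$ w v <C> w v  input=v w w p w v w r $  — match v
step 4: stack=$ w v <C> w  input=w w p w v w r $  — match w
step 5: stack=$ w v <C>  input=w p w v w r $  — expand <C> ::= w p w
step 6: stack=$ w v w p w  input=w p w v w r $  — match w
step 7: stack=$ w v w p  input=p w v w r $  — match p
step 8: stack=$ w v w  input=w v w r $  — match w
step 9: stack=$ w v  input=v w r $  — match v
step 10: stack=$ w  input=w r $  — match w
step 11: stack=$  input=r $  — error: stack empty but input remains

r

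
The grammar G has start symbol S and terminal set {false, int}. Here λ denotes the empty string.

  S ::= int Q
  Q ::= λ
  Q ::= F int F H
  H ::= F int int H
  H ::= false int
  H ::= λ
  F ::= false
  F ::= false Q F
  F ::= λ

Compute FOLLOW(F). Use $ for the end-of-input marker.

FIRST(S) = {int}
FIRST(F) = {λ, false}
FIRST(Q) = {λ, false, int}  (via F int F H)
FIRST(H) = {λ, false, int}  (via F int int H)
FOLLOW(S) includes $ since S is the start symbol.
FOLLOW(S): S appears on no right-hand side. Thus FOLLOW(S) = {$}.
FOLLOW(Q): in S::=int Q, the suffix after Q is empty, so FOLLOW(Q) ⊇ FOLLOW(S) = {$}; in F::=false Q F, Q is followed by F with FIRST {λ, false}; in F::=false Q F, the suffix after Q is nullable, so FOLLOW(Q) ⊇ FOLLOW(F) = {$, false, int}. Thus FOLLOW(Q) = {$, false, int}.
FOLLOW(H): in Q::=F int F H, the suffix after H is empty, so FOLLOW(H) ⊇ FOLLOW(Q) = {$, false, int}; in H::=F int int H, the suffix after H is empty (adds nothing new). Thus FOLLOW(H) = {$, false, int}.
FOLLOW(F): in Q::=F int F H (occurrence 1), F is followed by int F H with FIRST {int}; in Q::=F int F H (occurrence 2), F is followed by H with FIRST {λ, false, int}; in Q::=F int F H (occurrence 2), the suffix after F is nullable, so FOLLOW(F) ⊇ FOLLOW(Q) = {$, false, int}; in H::=F int int H, F is followed by int int H with FIRST {int}; in F::=false Q F, the suffix after F is empty (adds nothing new). Thus FOLLOW(F) = {$, false, int}.

{$, false, int}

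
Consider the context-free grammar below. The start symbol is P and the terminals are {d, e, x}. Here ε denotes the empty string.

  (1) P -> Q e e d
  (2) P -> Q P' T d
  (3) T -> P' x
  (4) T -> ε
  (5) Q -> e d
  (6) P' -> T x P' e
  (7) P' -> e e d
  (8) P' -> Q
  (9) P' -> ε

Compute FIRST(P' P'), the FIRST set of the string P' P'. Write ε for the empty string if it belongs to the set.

{ε, e, x}

FIRST(Q): from Q->e d we get {e}. So FIRST(Q) = {e}.
FIRST(P): from P->Q e e d we get {e}; from P->Q P' T d we get {e}. So FIRST(P) = {e}.
FIRST(T): from T->P' x we get {e, x}; from T->ε we get {ε}. So FIRST(T) = {ε, e, x}.
FIRST(P'): from P'->T x P' e we get {e, x}; from P'->e e d we get {e}; from P'->Q we get {e}; from P'->ε we get {ε}. So FIRST(P') = {ε, e, x}.
FIRST(P' P'): take FIRST of each symbol in turn, carrying on past any symbol whose FIRST contains ε; result {ε, e, x}.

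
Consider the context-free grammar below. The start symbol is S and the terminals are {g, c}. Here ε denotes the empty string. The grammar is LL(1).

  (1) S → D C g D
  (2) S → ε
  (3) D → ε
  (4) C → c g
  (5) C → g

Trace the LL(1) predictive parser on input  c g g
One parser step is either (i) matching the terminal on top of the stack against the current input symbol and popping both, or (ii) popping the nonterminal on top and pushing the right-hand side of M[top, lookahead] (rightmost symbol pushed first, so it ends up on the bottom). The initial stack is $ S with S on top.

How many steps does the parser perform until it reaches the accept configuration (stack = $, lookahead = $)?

7

step 1: stack=$ S  input=c g g $  — expand S → D C g D
step 2: stack=$ D g C D  input=c g g $  — expand D → ε
step 3: stack=$ D g C  input=c g g $  — expand C → c g
step 4: stack=$ D g g c  input=c g g $  — match c
step 5: stack=$ D g g  input=g g $  — match g
step 6: stack=$ D g  input=g $  — match g
step 7: stack=$ D  input=$  — expand D → ε
Accept reached after 7 steps.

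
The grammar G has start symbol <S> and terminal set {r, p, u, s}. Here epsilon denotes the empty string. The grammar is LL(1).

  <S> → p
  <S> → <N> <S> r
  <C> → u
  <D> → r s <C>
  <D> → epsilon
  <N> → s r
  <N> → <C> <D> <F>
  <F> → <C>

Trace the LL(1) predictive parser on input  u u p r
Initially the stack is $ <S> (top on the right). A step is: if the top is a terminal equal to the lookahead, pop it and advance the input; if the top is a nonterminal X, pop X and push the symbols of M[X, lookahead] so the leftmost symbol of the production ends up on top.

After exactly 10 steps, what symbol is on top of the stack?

      Stack                Input      Action
   1  $ <S>                u u p r $  expand <S> → <N> <S> r
   2  $ r <S> <N>          u u p r $  expand <N> → <C> <D> <F>
   3  $ r <S> <F> <D> <C>  u u p r $  expand <C> → u
   4  $ r <S> <F> <D> u    u u p r $  match u
   5  $ r <S> <F> <D>      u p r $    expand <D> → epsilon
   6  $ r <S> <F>          u p r $    expand <F> → <C>
   7  $ r <S> <C>          u p r $    expand <C> → u
   8  $ r <S> u            u p r $    match u
   9  $ r <S>              p r $      expand <S> → p
  10  $ r p                p r $      match p
Stack after step 10: $ r (top = r).

r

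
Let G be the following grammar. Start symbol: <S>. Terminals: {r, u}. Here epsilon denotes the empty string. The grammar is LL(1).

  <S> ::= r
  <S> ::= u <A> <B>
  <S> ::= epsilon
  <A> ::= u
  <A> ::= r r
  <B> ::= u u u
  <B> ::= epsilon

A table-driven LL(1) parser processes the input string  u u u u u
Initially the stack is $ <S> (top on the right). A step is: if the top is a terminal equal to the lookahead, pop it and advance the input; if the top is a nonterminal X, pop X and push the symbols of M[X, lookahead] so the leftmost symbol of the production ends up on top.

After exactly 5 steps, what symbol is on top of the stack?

u

     Stack        Input        Action
  1  $ <S>        u u u u u $  expand <S> ::= u <A> <B>
  2  $ <B> <A> u  u u u u u $  match u
  3  $ <B> <A>    u u u u $    expand <A> ::= u
  4  $ <B> u      u u u u $    match u
  5  $ <B>        u u u $      expand <B> ::= u u u
Stack after step 5: $ u u u (top = u).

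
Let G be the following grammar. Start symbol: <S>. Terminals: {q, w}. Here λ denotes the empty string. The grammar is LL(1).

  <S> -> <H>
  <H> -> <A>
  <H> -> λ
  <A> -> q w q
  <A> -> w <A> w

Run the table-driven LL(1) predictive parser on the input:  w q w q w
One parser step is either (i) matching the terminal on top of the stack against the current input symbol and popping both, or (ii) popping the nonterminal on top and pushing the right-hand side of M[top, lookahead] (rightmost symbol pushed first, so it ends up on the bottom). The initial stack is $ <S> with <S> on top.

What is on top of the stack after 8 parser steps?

w

step 1: stack=$ <S>  input=w q w q w $  — expand <S> -> <H>
step 2: stack=$ <H>  input=w q w q w $  — expand <H> -> <A>
step 3: stack=$ <A>  input=w q w q w $  — expand <A> -> w <A> w
step 4: stack=$ w <A> w  input=w q w q w $  — match w
step 5: stack=$ w <A>  input=q w q w $  — expand <A> -> q w q
step 6: stack=$ w q w q  input=q w q w $  — match q
step 7: stack=$ w q w  input=w q w $  — match w
step 8: stack=$ w q  input=q w $  — match q
Stack after step 8: $ w (top = w).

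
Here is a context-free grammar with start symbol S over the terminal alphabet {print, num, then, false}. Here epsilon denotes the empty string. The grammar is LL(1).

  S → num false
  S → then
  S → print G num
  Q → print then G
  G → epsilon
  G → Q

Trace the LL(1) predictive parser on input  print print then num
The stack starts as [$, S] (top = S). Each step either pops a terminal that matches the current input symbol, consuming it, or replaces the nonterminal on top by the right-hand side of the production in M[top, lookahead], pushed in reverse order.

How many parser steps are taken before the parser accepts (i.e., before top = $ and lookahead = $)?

     Stack               Input                   Action
  1  $ S                 print print then num $  expand S → print G num
  2  $ num G print       print print then num $  match print
  3  $ num G             print then num $        expand G → Q
  4  $ num Q             print then num $        expand Q → print then G
  5  $ num G then print  print then num $        match print
  6  $ num G then        then num $              match then
  7  $ num G             num $                   expand G → epsilon
  8  $ num               num $                   match num
Accept reached after 8 steps.

8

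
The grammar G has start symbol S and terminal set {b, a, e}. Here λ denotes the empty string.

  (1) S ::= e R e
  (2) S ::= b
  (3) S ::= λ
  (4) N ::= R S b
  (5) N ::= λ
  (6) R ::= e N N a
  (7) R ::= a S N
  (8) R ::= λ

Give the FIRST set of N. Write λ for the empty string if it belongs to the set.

{λ, a, b, e}

FIRST(S) = {λ, b, e}
FIRST(R) = {λ, a, e}
FIRST(N) = {λ, a, b, e}  (via R S b)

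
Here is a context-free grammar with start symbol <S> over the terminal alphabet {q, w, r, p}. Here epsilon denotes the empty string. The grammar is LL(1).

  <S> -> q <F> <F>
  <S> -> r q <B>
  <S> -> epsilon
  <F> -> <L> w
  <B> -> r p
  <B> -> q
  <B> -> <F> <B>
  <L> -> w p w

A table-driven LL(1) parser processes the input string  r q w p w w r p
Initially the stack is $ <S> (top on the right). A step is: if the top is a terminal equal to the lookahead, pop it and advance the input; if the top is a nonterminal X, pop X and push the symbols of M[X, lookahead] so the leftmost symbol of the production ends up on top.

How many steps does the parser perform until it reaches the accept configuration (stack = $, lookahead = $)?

13

step 1: stack=$ <S>  input=r q w p w w r p $  — expand <S> -> r q <B>
step 2: stack=$ <B> q r  input=r q w p w w r p $  — match r
step 3: stack=$ <B> q  input=q w p w w r p $  — match q
step 4: stack=$ <B>  input=w p w w r p $  — expand <B> -> <F> <B>
step 5: stack=$ <B> <F>  input=w p w w r p $  — expand <F> -> <L> w
step 6: stack=$ <B> w <L>  input=w p w w r p $  — expand <L> -> w p w
step 7: stack=$ <B> w w p w  input=w p w w r p $  — match w
step 8: stack=$ <B> w w p  input=p w w r p $  — match p
step 9: stack=$ <B> w w  input=w w r p $  — match w
step 10: stack=$ <B> w  input=w r p $  — match w
step 11: stack=$ <B>  input=r p $  — expand <B> -> r p
step 12: stack=$ p r  input=r p $  — match r
step 13: stack=$ p  input=p $  — match p
Accept reached after 13 steps.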